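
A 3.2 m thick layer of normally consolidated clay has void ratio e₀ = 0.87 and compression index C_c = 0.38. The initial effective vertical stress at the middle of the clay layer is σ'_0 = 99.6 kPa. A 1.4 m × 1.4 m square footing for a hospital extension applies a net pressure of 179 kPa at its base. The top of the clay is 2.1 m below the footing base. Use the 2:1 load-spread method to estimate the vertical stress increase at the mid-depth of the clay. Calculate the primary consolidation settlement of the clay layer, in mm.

S_c ≈ 35.9 mm

Mid-depth of clay below the footing base: z = 2.1 + 3.2/2 = 3.7 m.
Stress increase at mid-clay by the 2:1 spreading method:
Δσ = qBL/((B+z)(L+z)) = 179×1.4×1.4/((1.4+3.7)(1.4+3.7)) = 13.489 kPa
Final effective stress: σ'_f = σ'_0 + Δσ = 99.6 + 13.489 = 113.09 kPa.
Normally consolidated clay, so the full stress increment lies on the virgin compression line:
S_c = C_c·H/(1+e₀)·log₁₀(σ'_f/σ'_0) = 0.38×3.2/(1+0.87)×log₁₀(113.09/99.6)
    = 0.65027 × 0.055165 = 0.03587 m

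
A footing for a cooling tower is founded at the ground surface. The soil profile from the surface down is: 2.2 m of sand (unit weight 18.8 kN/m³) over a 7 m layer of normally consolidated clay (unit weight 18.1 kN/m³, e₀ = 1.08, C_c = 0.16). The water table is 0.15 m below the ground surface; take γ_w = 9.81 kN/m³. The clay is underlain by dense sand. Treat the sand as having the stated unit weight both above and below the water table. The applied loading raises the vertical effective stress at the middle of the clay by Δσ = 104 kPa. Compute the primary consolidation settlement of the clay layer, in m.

Mid-depth of clay below the ground surface: z = 2.2 + 7/2 = 5.7 m.
Total vertical stress at mid-clay: σ_v = 18.8×2.2 + 18.1×3.5 = 104.71 kPa.
Pore pressure: u = 9.81×(5.7 − 0.15) = 54.446 kPa.
Initial effective stress: σ'_0 = σ_v − u = 104.71 − 54.446 = 50.264 kPa.
Final effective stress: σ'_f = σ'_0 + Δσ = 50.264 + 104 = 154.26 kPa.
Normally consolidated clay, so the full stress increment lies on the virgin compression line:
S_c = C_c·H/(1+e₀)·log₁₀(σ'_f/σ'_0) = 0.16×7/(1+1.08)×log₁₀(154.26/50.264)
    = 0.53846 × 0.487 = 0.2622 m

S_c ≈ 0.262 m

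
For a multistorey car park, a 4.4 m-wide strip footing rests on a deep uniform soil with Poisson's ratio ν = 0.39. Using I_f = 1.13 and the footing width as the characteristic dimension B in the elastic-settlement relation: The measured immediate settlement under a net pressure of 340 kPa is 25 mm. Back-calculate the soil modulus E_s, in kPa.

E_s ≈ 57300 kPa

S_e = q·B·(1−ν²)/E_s · I_f  ⇒  E_s = q·B·(1−ν²)·I_f / S_e.
E_s = 340 × 4.4 × 0.8479 × 1.13 / 0.025 = 57330 kPa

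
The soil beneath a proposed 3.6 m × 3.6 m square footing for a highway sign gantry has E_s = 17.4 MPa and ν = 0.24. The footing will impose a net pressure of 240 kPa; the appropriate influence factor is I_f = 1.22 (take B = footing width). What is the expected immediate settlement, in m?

S_e ≈ 0.0571 m

Immediate (elastic) settlement: S_e = q·B·(1−ν²)/E_s · I_f.
E_s = 17.4 MPa = 17400 kPa.
S_e = 240 × 3.6 × (1 − 0.24²) / 17400 × 1.22
    = 240 × 3.6 × 0.9424 / 17400 × 1.22
    = 0.05709 m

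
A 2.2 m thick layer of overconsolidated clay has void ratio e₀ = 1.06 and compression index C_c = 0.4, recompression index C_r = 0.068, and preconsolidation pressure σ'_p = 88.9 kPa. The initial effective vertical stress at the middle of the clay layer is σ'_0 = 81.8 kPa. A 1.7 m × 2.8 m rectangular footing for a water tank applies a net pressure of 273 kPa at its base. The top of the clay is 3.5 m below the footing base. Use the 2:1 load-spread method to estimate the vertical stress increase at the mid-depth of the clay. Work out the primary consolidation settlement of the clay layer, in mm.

Mid-depth of clay below the footing base: z = 3.5 + 2.2/2 = 4.6 m.
Stress increase at mid-clay by the 2:1 spreading method:
Δσ = qBL/((B+z)(L+z)) = 273×1.7×2.8/((1.7+4.6)(2.8+4.6)) = 27.874 kPa
Final effective stress: σ'_f = 81.8 + 27.874 = 109.67 kPa.
σ'_f = 109.67 > σ'_p = 88.9 kPa, so the stress path crosses the preconsolidation pressure — recompression up to σ'_p, then virgin compression beyond:
S_c = H/(1+e₀)·[C_r·log₁₀(σ'_p/σ'_0) + C_c·log₁₀(σ'_f/σ'_p)]
    = 2.2/2.06 × [0.068×log₁₀(88.9/81.8) + 0.4×log₁₀(109.67/88.9)]
    = 1.068 × [0.0024581 + 0.036474] = 0.04158 m

S_c ≈ 41.6 mm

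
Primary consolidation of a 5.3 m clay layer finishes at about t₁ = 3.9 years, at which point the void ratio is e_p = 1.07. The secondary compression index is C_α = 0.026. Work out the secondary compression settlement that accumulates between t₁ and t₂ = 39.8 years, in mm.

Secondary compression: S_s = C_α·H/(1+e_p)·log₁₀(t₂/t₁)
S_s = 0.026×5.3/(1+1.07)×log₁₀(39.8/3.9)
    = 0.06657 × 1.009 = 0.06716 m

S_s ≈ 67.2 mm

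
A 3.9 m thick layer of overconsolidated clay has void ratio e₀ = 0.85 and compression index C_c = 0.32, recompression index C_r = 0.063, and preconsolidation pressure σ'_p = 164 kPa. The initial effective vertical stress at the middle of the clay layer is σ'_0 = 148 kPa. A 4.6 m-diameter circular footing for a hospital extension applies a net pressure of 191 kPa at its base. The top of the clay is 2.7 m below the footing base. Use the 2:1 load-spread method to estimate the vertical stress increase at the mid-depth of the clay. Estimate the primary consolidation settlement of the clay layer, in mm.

Mid-depth of clay below the footing base: z = 2.7 + 3.9/2 = 4.65 m.
Stress increase at mid-clay by the 2:1 spreading method:
Δσ ≈ qD²/(D+z)² = 191×4.6²/(4.6+4.65)² = 47.235 kPa
Final effective stress: σ'_f = 148 + 47.235 = 195.24 kPa.
σ'_f = 195.24 > σ'_p = 164 kPa, so the stress path crosses the preconsolidation pressure — recompression up to σ'_p, then virgin compression beyond:
S_c = H/(1+e₀)·[C_r·log₁₀(σ'_p/σ'_0) + C_c·log₁₀(σ'_f/σ'_p)]
    = 3.9/1.85 × [0.063×log₁₀(164/148) + 0.32×log₁₀(195.24/164)]
    = 2.1081 × [0.0028087 + 0.024232] = 0.057 m

S_c ≈ 57 mm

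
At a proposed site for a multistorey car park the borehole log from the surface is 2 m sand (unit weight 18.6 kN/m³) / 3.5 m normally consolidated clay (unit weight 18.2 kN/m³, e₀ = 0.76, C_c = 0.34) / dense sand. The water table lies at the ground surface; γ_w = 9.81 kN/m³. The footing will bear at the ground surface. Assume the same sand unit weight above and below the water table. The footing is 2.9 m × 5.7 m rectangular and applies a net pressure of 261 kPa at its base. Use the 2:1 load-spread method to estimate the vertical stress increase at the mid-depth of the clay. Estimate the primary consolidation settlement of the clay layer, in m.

Mid-depth of clay below the ground surface: z = 2 + 3.5/2 = 3.75 m.
Total vertical stress at mid-clay: σ_v = 18.6×2 + 18.2×1.75 = 69.05 kPa.
Pore pressure: u = 9.81×(3.75 − 0) = 36.788 kPa.
Initial effective stress: σ'_0 = σ_v − u = 69.05 − 36.788 = 32.262 kPa.
Stress increase at mid-clay by the 2:1 spreading method:
Δσ = qBL/((B+z)(L+z)) = 261×2.9×5.7/((2.9+3.75)(5.7+3.75)) = 68.653 kPa
Final effective stress: σ'_f = σ'_0 + Δσ = 32.262 + 68.653 = 100.92 kPa.
Normally consolidated clay, so the full stress increment lies on the virgin compression line:
S_c = C_c·H/(1+e₀)·log₁₀(σ'_f/σ'_0) = 0.34×3.5/(1+0.76)×log₁₀(100.92/32.262)
    = 0.67614 × 0.49529 = 0.3349 m

S_c ≈ 0.335 m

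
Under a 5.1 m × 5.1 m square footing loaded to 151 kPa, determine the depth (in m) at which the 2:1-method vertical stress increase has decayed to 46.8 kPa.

z ≈ 4.06 m

2:1 spreading — at depth z the loaded area has grown by z in each plan dimension:
qB²/(B+z)² = Δσ_z ⇒ z = B(√(q/Δσ_z) − 1) = 5.1×(√(151/46.8) − 1) = 4.061 m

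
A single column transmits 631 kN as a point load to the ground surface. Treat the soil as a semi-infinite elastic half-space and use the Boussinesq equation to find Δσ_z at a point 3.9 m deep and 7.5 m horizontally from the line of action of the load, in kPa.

Δσ_z ≈ 0.414 kPa

Boussinesq vertical stress below a point load on an elastic half-space:
Δσ_z = 3P/(2πz²) · [1 + (r/z)²]^(−5/2)
r/z = 7.5/3.9 = 1.9231; [1+(r/z)²]^(−5/2) = 0.020901.
Δσ_z = 3×631/(2π×3.9²) × 0.020901 = 19.808 × 0.020901 = 0.414 kPa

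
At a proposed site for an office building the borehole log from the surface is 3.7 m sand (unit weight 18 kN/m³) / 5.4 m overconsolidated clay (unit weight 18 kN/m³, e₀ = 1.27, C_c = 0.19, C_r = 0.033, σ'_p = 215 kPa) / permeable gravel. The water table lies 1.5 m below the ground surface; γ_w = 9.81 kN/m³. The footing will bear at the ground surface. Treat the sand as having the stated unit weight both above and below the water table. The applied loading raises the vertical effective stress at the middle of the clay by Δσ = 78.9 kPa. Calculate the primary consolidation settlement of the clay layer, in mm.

S_c ≈ 26.5 mm

Mid-depth of clay below the ground surface: z = 3.7 + 5.4/2 = 6.4 m.
Total vertical stress at mid-clay: σ_v = 18×3.7 + 18×2.7 = 115.2 kPa.
Pore pressure: u = 9.81×(6.4 − 1.5) = 48.069 kPa.
Initial effective stress: σ'_0 = σ_v − u = 115.2 − 48.069 = 67.131 kPa.
Final effective stress: σ'_f = 67.131 + 78.9 = 146.03 kPa.
σ'_f = 146.03 ≤ σ'_p = 215 kPa, so the clay remains overconsolidated and only the recompression index applies:
S_c = C_r·H/(1+e₀)·log₁₀(σ'_f/σ'_0) = 0.033×5.4/2.27×log₁₀(146.03/67.131)
    = 0.078504 × 0.33752 = 0.0265 m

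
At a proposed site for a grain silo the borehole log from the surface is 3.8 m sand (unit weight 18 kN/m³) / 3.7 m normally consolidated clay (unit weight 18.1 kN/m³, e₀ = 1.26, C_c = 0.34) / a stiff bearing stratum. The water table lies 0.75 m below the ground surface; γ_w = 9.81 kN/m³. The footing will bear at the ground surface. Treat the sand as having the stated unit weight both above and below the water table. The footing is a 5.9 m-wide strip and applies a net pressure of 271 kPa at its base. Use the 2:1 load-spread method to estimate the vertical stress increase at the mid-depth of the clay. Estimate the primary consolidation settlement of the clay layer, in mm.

Mid-depth of clay below the ground surface: z = 3.8 + 3.7/2 = 5.65 m.
Total vertical stress at mid-clay: σ_v = 18×3.8 + 18.1×1.85 = 101.88 kPa.
Pore pressure: u = 9.81×(5.65 − 0.75) = 48.069 kPa.
Initial effective stress: σ'_0 = σ_v − u = 101.88 − 48.069 = 53.811 kPa.
Stress increase at mid-clay by the 2:1 spreading method:
Δσ = qB/(B+z) = 271×5.9/(5.9+5.65) = 138.43 kPa
Final effective stress: σ'_f = σ'_0 + Δσ = 53.811 + 138.43 = 192.24 kPa.
Normally consolidated clay, so the full stress increment lies on the virgin compression line:
S_c = C_c·H/(1+e₀)·log₁₀(σ'_f/σ'_0) = 0.34×3.7/(1+1.26)×log₁₀(192.24/53.811)
    = 0.55664 × 0.55297 = 0.3078 m

S_c ≈ 308 mm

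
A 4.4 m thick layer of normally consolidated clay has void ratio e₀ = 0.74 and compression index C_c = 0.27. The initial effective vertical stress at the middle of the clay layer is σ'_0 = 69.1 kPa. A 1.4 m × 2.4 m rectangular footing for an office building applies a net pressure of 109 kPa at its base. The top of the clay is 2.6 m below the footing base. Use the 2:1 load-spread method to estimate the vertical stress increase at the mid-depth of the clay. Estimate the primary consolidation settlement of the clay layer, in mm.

S_c ≈ 33.3 mm

Mid-depth of clay below the footing base: z = 2.6 + 4.4/2 = 4.8 m.
Stress increase at mid-clay by the 2:1 spreading method:
Δσ = qBL/((B+z)(L+z)) = 109×1.4×2.4/((1.4+4.8)(2.4+4.8)) = 8.2043 kPa
Final effective stress: σ'_f = σ'_0 + Δσ = 69.1 + 8.2043 = 77.304 kPa.
Normally consolidated clay, so the full stress increment lies on the virgin compression line:
S_c = C_c·H/(1+e₀)·log₁₀(σ'_f/σ'_0) = 0.27×4.4/(1+0.74)×log₁₀(77.304/69.1)
    = 0.68276 × 0.048724 = 0.03327 m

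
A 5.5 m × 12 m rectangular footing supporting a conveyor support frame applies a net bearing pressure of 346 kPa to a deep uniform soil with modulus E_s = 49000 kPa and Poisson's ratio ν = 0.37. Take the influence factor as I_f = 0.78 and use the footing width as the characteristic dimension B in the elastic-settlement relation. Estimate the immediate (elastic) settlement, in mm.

Immediate (elastic) settlement: S_e = q·B·(1−ν²)/E_s · I_f.
S_e = 346 × 5.5 × (1 − 0.37²) / 49000 × 0.78
    = 346 × 5.5 × 0.8631 / 49000 × 0.78
    = 0.02615 m = 26.15 mm

S_e ≈ 26.1 mm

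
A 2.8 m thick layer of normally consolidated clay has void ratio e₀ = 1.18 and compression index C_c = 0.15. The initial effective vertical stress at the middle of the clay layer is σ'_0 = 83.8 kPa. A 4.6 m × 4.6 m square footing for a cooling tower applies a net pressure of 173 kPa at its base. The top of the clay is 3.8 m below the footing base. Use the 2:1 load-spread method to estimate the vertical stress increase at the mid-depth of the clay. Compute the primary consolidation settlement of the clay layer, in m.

S_c ≈ 0.0314 m

Mid-depth of clay below the footing base: z = 3.8 + 2.8/2 = 5.2 m.
Stress increase at mid-clay by the 2:1 spreading method:
Δσ = qBL/((B+z)(L+z)) = 173×4.6×4.6/((4.6+5.2)(4.6+5.2)) = 38.116 kPa
Final effective stress: σ'_f = σ'_0 + Δσ = 83.8 + 38.116 = 121.92 kPa.
Normally consolidated clay, so the full stress increment lies on the virgin compression line:
S_c = C_c·H/(1+e₀)·log₁₀(σ'_f/σ'_0) = 0.15×2.8/(1+1.18)×log₁₀(121.92/83.8)
    = 0.19266 × 0.16283 = 0.03137 m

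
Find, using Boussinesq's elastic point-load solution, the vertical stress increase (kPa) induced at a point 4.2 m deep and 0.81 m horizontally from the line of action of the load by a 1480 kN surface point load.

Δσ_z ≈ 36.6 kPa

Boussinesq vertical stress below a point load on an elastic half-space:
Δσ_z = 3P/(2πz²) · [1 + (r/z)²]^(−5/2)
r/z = 0.81/4.2 = 0.19286; [1+(r/z)²]^(−5/2) = 0.91275.
Δσ_z = 3×1480/(2π×4.2²) × 0.91275 = 40.059 × 0.91275 = 36.56 kPa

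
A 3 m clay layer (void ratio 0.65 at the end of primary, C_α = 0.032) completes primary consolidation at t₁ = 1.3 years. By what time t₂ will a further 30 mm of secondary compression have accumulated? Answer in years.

t₂ ≈ 4.26 years

S_s = C_α·H/(1+e_p)·log₁₀(t₂/t₁) ⇒ log₁₀(t₂/t₁) = S_s·(1+e_p)/(C_α·H).
log₁₀(t₂/t₁) = 0.03 × (1+0.65) / (0.032×3) = 0.5156
t₂ = t₁ × 10^0.5156 = 1.3 × 3.278 = 4.262 years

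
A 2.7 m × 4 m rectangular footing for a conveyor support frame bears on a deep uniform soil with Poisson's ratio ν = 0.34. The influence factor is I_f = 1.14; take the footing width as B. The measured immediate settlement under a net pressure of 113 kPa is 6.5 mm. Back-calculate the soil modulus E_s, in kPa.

E_s ≈ 47300 kPa

S_e = q·B·(1−ν²)/E_s · I_f  ⇒  E_s = q·B·(1−ν²)·I_f / S_e.
E_s = 113 × 2.7 × 0.8844 × 1.14 / 0.0065 = 47320 kPa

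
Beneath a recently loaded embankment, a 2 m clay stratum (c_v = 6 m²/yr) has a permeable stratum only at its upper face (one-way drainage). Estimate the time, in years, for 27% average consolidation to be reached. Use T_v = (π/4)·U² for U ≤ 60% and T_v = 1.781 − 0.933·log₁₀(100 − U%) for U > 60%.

Drainage path length: H_d = H = 2 m (single drainage).
U ≤ 60%: T_v = (π/4)·U² = (π/4)×0.27² = 0.057256.
t = T_v·H_d²/c_v = 0.057256×2²/6 = 0.03817 years.

t ≈ 0.0382 years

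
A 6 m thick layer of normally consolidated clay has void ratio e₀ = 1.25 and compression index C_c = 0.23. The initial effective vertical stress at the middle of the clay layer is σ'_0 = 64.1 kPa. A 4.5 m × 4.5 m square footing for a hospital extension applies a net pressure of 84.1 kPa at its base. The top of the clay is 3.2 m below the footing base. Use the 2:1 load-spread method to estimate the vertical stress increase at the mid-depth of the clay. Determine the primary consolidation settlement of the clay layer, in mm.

S_c ≈ 55.6 mm

Mid-depth of clay below the footing base: z = 3.2 + 6/2 = 6.2 m.
Stress increase at mid-clay by the 2:1 spreading method:
Δσ = qBL/((B+z)(L+z)) = 84.1×4.5×4.5/((4.5+6.2)(4.5+6.2)) = 14.875 kPa
Final effective stress: σ'_f = σ'_0 + Δσ = 64.1 + 14.875 = 78.975 kPa.
Normally consolidated clay, so the full stress increment lies on the virgin compression line:
S_c = C_c·H/(1+e₀)·log₁₀(σ'_f/σ'_0) = 0.23×6/(1+1.25)×log₁₀(78.975/64.1)
    = 0.61333 × 0.090632 = 0.05559 m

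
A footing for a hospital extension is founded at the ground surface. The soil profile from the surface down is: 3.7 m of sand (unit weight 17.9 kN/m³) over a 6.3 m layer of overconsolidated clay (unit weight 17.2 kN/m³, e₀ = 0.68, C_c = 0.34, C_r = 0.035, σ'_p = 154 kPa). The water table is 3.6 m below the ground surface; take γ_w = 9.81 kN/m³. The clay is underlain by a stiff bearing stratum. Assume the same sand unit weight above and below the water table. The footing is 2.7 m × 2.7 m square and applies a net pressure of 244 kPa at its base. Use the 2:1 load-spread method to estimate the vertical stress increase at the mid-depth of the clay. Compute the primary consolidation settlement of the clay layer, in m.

S_c ≈ 0.0113 m

Mid-depth of clay below the ground surface: z = 3.7 + 6.3/2 = 6.85 m.
Total vertical stress at mid-clay: σ_v = 17.9×3.7 + 17.2×3.15 = 120.41 kPa.
Pore pressure: u = 9.81×(6.85 − 3.6) = 31.883 kPa.
Initial effective stress: σ'_0 = σ_v − u = 120.41 − 31.883 = 88.527 kPa.
Stress increase at mid-clay by the 2:1 spreading method:
Δσ = qBL/((B+z)(L+z)) = 244×2.7×2.7/((2.7+6.85)(2.7+6.85)) = 19.503 kPa
Final effective stress: σ'_f = 88.527 + 19.503 = 108.03 kPa.
σ'_f = 108.03 ≤ σ'_p = 154 kPa, so the clay remains overconsolidated and only the recompression index applies:
S_c = C_r·H/(1+e₀)·log₁₀(σ'_f/σ'_0) = 0.035×6.3/1.68×log₁₀(108.03/88.527)
    = 0.13125 × 0.086469 = 0.01135 m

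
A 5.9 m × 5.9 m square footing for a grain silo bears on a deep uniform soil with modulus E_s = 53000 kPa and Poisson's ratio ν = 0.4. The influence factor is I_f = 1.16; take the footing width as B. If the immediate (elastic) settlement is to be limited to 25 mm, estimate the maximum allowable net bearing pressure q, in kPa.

q ≈ 230 kPa

S_e = q·B·(1−ν²)/E_s · I_f  ⇒  q = S_e·E_s / (B·(1−ν²)·I_f).
q = 0.025 × 53000 / (5.9 × 0.84 × 1.16) = 230.5 kPa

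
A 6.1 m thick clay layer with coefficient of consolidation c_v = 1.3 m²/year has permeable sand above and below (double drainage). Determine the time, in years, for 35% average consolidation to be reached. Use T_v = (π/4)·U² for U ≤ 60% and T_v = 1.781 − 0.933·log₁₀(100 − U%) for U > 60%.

t ≈ 0.688 years

Drainage path length: H_d = H/2 = 3.05 m (double drainage).
U ≤ 60%: T_v = (π/4)·U² = (π/4)×0.35² = 0.096211.
t = T_v·H_d²/c_v = 0.096211×3.05²/1.3 = 0.6885 years.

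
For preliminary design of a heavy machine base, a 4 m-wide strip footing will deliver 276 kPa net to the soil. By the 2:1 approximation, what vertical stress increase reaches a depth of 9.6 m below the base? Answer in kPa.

By the 2:1 method the load spreads at 1 horizontal : 2 vertical, so at depth z the loaded area has grown by z in each plan dimension:
Δσ = qB/(B+z) = 276×4/(4+9.6) = 81.176 kPa

Δσ_z ≈ 81.2 kPa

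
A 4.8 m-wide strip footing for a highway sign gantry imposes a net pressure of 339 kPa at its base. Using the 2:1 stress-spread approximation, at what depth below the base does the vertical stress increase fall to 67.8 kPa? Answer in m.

2:1 spreading — at depth z the loaded area has grown by z in each plan dimension:
qB/(B+z) = Δσ_z ⇒ z = qB/Δσ_z − B = 339×4.8/67.8 − 4.8 = 19.2 m

z ≈ 19.2 m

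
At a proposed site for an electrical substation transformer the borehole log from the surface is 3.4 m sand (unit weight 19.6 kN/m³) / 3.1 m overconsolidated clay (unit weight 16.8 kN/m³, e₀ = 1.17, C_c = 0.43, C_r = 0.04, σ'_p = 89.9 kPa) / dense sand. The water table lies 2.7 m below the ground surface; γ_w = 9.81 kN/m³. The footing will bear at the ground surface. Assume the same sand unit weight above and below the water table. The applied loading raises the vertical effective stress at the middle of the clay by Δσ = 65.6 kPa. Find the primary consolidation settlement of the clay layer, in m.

Mid-depth of clay below the ground surface: z = 3.4 + 3.1/2 = 4.95 m.
Total vertical stress at mid-clay: σ_v = 19.6×3.4 + 16.8×1.55 = 92.68 kPa.
Pore pressure: u = 9.81×(4.95 − 2.7) = 22.073 kPa.
Initial effective stress: σ'_0 = σ_v − u = 92.68 − 22.073 = 70.607 kPa.
Final effective stress: σ'_f = 70.607 + 65.6 = 136.21 kPa.
σ'_f = 136.21 > σ'_p = 89.9 kPa, so the stress path crosses the preconsolidation pressure — recompression up to σ'_p, then virgin compression beyond:
S_c = H/(1+e₀)·[C_r·log₁₀(σ'_p/σ'_0) + C_c·log₁₀(σ'_f/σ'_p)]
    = 3.1/2.17 × [0.04×log₁₀(89.9/70.607) + 0.43×log₁₀(136.21/89.9)]
    = 1.4286 × [0.0041965 + 0.077593] = 0.1168 m

S_c ≈ 0.117 m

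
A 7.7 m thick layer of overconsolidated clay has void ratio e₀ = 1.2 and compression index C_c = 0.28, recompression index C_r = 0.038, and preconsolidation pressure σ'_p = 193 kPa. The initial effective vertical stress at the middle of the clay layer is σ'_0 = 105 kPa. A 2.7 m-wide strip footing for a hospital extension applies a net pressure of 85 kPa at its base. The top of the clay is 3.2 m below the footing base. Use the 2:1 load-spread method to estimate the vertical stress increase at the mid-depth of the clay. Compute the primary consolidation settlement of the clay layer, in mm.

Mid-depth of clay below the footing base: z = 3.2 + 7.7/2 = 7.05 m.
Stress increase at mid-clay by the 2:1 spreading method:
Δσ = qB/(B+z) = 85×2.7/(2.7+7.05) = 23.538 kPa
Final effective stress: σ'_f = 105 + 23.538 = 128.54 kPa.
σ'_f = 128.54 ≤ σ'_p = 193 kPa, so the clay remains overconsolidated and only the recompression index applies:
S_c = C_r·H/(1+e₀)·log₁₀(σ'_f/σ'_0) = 0.038×7.7/2.2×log₁₀(128.54/105)
    = 0.133 × 0.087849 = 0.01168 m

S_c ≈ 11.7 mm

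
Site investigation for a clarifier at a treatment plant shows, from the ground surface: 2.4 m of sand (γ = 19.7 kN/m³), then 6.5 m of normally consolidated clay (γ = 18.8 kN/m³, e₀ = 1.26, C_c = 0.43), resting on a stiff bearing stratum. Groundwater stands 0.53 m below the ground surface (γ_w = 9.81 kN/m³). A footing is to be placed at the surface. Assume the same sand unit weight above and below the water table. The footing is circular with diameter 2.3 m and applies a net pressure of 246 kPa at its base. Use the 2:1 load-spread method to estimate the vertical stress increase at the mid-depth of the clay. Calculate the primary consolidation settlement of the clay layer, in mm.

Mid-depth of clay below the ground surface: z = 2.4 + 6.5/2 = 5.65 m.
Total vertical stress at mid-clay: σ_v = 19.7×2.4 + 18.8×3.25 = 108.38 kPa.
Pore pressure: u = 9.81×(5.65 − 0.53) = 50.227 kPa.
Initial effective stress: σ'_0 = σ_v − u = 108.38 − 50.227 = 58.153 kPa.
Stress increase at mid-clay by the 2:1 spreading method:
Δσ ≈ qD²/(D+z)² = 246×2.3²/(2.3+5.65)² = 20.59 kPa
Final effective stress: σ'_f = σ'_0 + Δσ = 58.153 + 20.59 = 78.743 kPa.
Normally consolidated clay, so the full stress increment lies on the virgin compression line:
S_c = C_c·H/(1+e₀)·log₁₀(σ'_f/σ'_0) = 0.43×6.5/(1+1.26)×log₁₀(78.743/58.153)
    = 1.2367 × 0.13164 = 0.1628 m

S_c ≈ 163 mm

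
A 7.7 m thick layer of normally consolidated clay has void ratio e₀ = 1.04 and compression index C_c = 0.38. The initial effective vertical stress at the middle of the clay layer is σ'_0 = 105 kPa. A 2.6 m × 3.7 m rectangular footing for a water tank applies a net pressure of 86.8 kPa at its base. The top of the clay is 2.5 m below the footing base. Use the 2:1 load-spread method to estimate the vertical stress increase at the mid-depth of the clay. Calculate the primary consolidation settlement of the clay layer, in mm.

S_c ≈ 52.8 mm

Mid-depth of clay below the footing base: z = 2.5 + 7.7/2 = 6.35 m.
Stress increase at mid-clay by the 2:1 spreading method:
Δσ = qBL/((B+z)(L+z)) = 86.8×2.6×3.7/((2.6+6.35)(3.7+6.35)) = 9.2834 kPa
Final effective stress: σ'_f = σ'_0 + Δσ = 105 + 9.2834 = 114.28 kPa.
Normally consolidated clay, so the full stress increment lies on the virgin compression line:
S_c = C_c·H/(1+e₀)·log₁₀(σ'_f/σ'_0) = 0.38×7.7/(1+1.04)×log₁₀(114.28/105)
    = 1.4343 × 0.036781 = 0.05275 m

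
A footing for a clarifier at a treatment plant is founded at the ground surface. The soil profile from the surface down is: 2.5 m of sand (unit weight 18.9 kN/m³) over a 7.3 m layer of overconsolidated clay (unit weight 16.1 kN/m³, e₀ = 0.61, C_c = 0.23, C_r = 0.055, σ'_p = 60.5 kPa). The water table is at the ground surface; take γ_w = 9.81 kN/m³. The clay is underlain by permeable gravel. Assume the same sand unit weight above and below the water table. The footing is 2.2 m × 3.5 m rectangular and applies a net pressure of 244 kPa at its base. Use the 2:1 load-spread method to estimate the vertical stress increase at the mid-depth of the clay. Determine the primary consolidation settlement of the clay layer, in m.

Mid-depth of clay below the ground surface: z = 2.5 + 7.3/2 = 6.15 m.
Total vertical stress at mid-clay: σ_v = 18.9×2.5 + 16.1×3.65 = 106.02 kPa.
Pore pressure: u = 9.81×(6.15 − 0) = 60.332 kPa.
Initial effective stress: σ'_0 = σ_v − u = 106.02 − 60.332 = 45.688 kPa.
Stress increase at mid-clay by the 2:1 spreading method:
Δσ = qBL/((B+z)(L+z)) = 244×2.2×3.5/((2.2+6.15)(3.5+6.15)) = 23.317 kPa
Final effective stress: σ'_f = 45.688 + 23.317 = 69.005 kPa.
σ'_f = 69.005 > σ'_p = 60.5 kPa, so the stress path crosses the preconsolidation pressure — recompression up to σ'_p, then virgin compression beyond:
S_c = H/(1+e₀)·[C_r·log₁₀(σ'_p/σ'_0) + C_c·log₁₀(σ'_f/σ'_p)]
    = 7.3/1.61 × [0.055×log₁₀(60.5/45.688) + 0.23×log₁₀(69.005/60.5)]
    = 4.5342 × [0.0067074 + 0.013139] = 0.08999 m

S_c ≈ 0.09 m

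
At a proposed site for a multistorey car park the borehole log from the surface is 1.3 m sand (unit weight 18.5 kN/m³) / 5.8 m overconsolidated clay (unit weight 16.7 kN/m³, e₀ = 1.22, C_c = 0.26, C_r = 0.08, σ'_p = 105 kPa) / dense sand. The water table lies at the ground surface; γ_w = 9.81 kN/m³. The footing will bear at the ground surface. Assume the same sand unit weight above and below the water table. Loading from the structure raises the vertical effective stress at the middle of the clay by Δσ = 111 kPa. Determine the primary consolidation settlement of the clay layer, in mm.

Mid-depth of clay below the ground surface: z = 1.3 + 5.8/2 = 4.2 m.
Total vertical stress at mid-clay: σ_v = 18.5×1.3 + 16.7×2.9 = 72.48 kPa.
Pore pressure: u = 9.81×(4.2 − 0) = 41.202 kPa.
Initial effective stress: σ'_0 = σ_v − u = 72.48 − 41.202 = 31.278 kPa.
Final effective stress: σ'_f = 31.278 + 111 = 142.28 kPa.
σ'_f = 142.28 > σ'_p = 105 kPa, so the stress path crosses the preconsolidation pressure — recompression up to σ'_p, then virgin compression beyond:
S_c = H/(1+e₀)·[C_r·log₁₀(σ'_p/σ'_0) + C_c·log₁₀(σ'_f/σ'_p)]
    = 5.8/2.22 × [0.08×log₁₀(105/31.278) + 0.26×log₁₀(142.28/105)]
    = 2.6126 × [0.042076 + 0.034308] = 0.1996 m

S_c ≈ 200 mm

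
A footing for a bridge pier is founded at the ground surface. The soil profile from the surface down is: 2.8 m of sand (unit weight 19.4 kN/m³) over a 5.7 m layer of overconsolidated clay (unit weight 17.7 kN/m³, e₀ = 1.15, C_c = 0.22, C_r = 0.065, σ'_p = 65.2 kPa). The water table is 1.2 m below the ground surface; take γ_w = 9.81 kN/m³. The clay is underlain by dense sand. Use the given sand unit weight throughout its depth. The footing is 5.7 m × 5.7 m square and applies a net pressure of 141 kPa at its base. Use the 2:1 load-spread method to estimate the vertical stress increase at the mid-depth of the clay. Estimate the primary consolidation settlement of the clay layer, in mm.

Mid-depth of clay below the ground surface: z = 2.8 + 5.7/2 = 5.65 m.
Total vertical stress at mid-clay: σ_v = 19.4×2.8 + 17.7×2.85 = 104.76 kPa.
Pore pressure: u = 9.81×(5.65 − 1.2) = 43.655 kPa.
Initial effective stress: σ'_0 = σ_v − u = 104.76 − 43.655 = 61.105 kPa.
Stress increase at mid-clay by the 2:1 spreading method:
Δσ = qBL/((B+z)(L+z)) = 141×5.7×5.7/((5.7+5.65)(5.7+5.65)) = 35.561 kPa
Final effective stress: σ'_f = 61.105 + 35.561 = 96.666 kPa.
σ'_f = 96.666 > σ'_p = 65.2 kPa, so the stress path crosses the preconsolidation pressure — recompression up to σ'_p, then virgin compression beyond:
S_c = H/(1+e₀)·[C_r·log₁₀(σ'_p/σ'_0) + C_c·log₁₀(σ'_f/σ'_p)]
    = 5.7/2.15 × [0.065×log₁₀(65.2/61.105) + 0.22×log₁₀(96.666/65.2)]
    = 2.6512 × [0.0018311 + 0.037626] = 0.1046 m

S_c ≈ 105 mm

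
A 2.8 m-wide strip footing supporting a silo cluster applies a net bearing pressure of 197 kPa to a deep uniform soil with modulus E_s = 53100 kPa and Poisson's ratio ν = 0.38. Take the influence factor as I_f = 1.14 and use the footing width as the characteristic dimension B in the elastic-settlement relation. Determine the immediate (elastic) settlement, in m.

S_e ≈ 0.0101 m

Immediate (elastic) settlement: S_e = q·B·(1−ν²)/E_s · I_f.
S_e = 197 × 2.8 × (1 − 0.38²) / 53100 × 1.14
    = 197 × 2.8 × 0.8556 / 53100 × 1.14
    = 0.01013 m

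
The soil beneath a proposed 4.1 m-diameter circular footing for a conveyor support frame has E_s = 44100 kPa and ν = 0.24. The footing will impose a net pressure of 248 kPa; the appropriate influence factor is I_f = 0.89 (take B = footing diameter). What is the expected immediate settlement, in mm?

S_e ≈ 19.3 mm

Immediate (elastic) settlement: S_e = q·B·(1−ν²)/E_s · I_f.
S_e = 248 × 4.1 × (1 − 0.24²) / 44100 × 0.89
    = 248 × 4.1 × 0.9424 / 44100 × 0.89
    = 0.01934 m = 19.34 mm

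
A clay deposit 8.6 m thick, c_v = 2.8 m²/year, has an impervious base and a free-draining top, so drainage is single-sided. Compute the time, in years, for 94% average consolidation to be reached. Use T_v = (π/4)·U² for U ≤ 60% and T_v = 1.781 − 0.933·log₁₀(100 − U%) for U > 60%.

t ≈ 27.9 years

Drainage path length: H_d = H = 8.6 m (single drainage).
U > 60%: T_v = 1.781 − 0.933·log₁₀(100 − 94) = 1.055.
t = T_v·H_d²/c_v = 1.055×8.6²/2.8 = 27.87 years.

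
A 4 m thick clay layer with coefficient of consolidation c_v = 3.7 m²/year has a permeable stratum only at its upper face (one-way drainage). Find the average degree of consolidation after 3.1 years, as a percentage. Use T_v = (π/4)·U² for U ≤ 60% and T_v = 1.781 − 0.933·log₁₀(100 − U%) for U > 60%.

U ≈ 86.2 %

Drainage path length: H_d = H = 4 m (single drainage).
T_v = c_v·t/H_d² = 3.7×3.1/4² = 0.71688.
T_v = 0.71688 corresponds to the U > 60% branch:
U = 1 − 10^((1.781 − T_v)/0.933)/100 = 0.8618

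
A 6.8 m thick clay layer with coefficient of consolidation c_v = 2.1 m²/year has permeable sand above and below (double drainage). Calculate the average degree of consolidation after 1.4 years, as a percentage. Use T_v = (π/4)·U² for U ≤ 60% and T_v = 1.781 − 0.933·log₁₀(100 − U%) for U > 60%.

U ≈ 56.9 %

Drainage path length: H_d = H/2 = 3.4 m (double drainage).
T_v = c_v·t/H_d² = 2.1×1.4/3.4² = 0.25433.
T_v = 0.25433 corresponds to the U ≤ 60% branch:
U = √(4T_v/π) = 0.5691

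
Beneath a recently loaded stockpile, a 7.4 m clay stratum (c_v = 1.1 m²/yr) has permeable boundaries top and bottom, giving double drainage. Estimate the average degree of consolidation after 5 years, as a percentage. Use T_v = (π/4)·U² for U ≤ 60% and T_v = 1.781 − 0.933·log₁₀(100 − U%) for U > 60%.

Drainage path length: H_d = H/2 = 3.7 m (double drainage).
T_v = c_v·t/H_d² = 1.1×5/3.7² = 0.40175.
T_v = 0.40175 corresponds to the U > 60% branch:
U = 1 − 10^((1.781 − T_v)/0.933)/100 = 0.6992

U ≈ 69.9 %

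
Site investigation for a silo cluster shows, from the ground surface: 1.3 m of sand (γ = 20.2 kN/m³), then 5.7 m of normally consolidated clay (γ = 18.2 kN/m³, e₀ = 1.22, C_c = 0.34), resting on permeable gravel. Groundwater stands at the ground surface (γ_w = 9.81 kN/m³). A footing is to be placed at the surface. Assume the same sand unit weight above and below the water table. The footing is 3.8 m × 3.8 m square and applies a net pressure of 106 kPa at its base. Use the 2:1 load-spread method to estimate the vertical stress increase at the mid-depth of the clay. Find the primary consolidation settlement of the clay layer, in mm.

S_c ≈ 189 mm

Mid-depth of clay below the ground surface: z = 1.3 + 5.7/2 = 4.15 m.
Total vertical stress at mid-clay: σ_v = 20.2×1.3 + 18.2×2.85 = 78.13 kPa.
Pore pressure: u = 9.81×(4.15 − 0) = 40.712 kPa.
Initial effective stress: σ'_0 = σ_v − u = 78.13 − 40.712 = 37.418 kPa.
Stress increase at mid-clay by the 2:1 spreading method:
Δσ = qBL/((B+z)(L+z)) = 106×3.8×3.8/((3.8+4.15)(3.8+4.15)) = 24.218 kPa
Final effective stress: σ'_f = σ'_0 + Δσ = 37.418 + 24.218 = 61.636 kPa.
Normally consolidated clay, so the full stress increment lies on the virgin compression line:
S_c = C_c·H/(1+e₀)·log₁₀(σ'_f/σ'_0) = 0.34×5.7/(1+1.22)×log₁₀(61.636/37.418)
    = 0.87297 × 0.21675 = 0.1892 m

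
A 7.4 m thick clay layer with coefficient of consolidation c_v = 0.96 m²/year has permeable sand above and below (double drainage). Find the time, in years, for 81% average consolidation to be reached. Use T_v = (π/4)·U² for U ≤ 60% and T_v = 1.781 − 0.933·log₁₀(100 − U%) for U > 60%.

t ≈ 8.38 years

Drainage path length: H_d = H/2 = 3.7 m (double drainage).
U > 60%: T_v = 1.781 − 0.933·log₁₀(100 − 81) = 0.58792.
t = T_v·H_d²/c_v = 0.58792×3.7²/0.96 = 8.384 years.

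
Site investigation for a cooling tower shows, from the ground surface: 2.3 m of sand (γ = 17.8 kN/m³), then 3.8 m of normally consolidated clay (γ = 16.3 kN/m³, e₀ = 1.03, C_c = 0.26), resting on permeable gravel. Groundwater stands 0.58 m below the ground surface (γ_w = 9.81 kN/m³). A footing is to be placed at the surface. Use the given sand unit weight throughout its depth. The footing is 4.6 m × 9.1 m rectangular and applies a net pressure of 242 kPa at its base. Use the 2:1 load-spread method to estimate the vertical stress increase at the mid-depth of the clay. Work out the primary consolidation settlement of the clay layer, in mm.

S_c ≈ 257 mm

Mid-depth of clay below the ground surface: z = 2.3 + 3.8/2 = 4.2 m.
Total vertical stress at mid-clay: σ_v = 17.8×2.3 + 16.3×1.9 = 71.91 kPa.
Pore pressure: u = 9.81×(4.2 − 0.58) = 35.512 kPa.
Initial effective stress: σ'_0 = σ_v − u = 71.91 − 35.512 = 36.398 kPa.
Stress increase at mid-clay by the 2:1 spreading method:
Δσ = qBL/((B+z)(L+z)) = 242×4.6×9.1/((4.6+4.2)(9.1+4.2)) = 86.553 kPa
Final effective stress: σ'_f = σ'_0 + Δσ = 36.398 + 86.553 = 122.95 kPa.
Normally consolidated clay, so the full stress increment lies on the virgin compression line:
S_c = C_c·H/(1+e₀)·log₁₀(σ'_f/σ'_0) = 0.26×3.8/(1+1.03)×log₁₀(122.95/36.398)
    = 0.4867 × 0.52865 = 0.2573 m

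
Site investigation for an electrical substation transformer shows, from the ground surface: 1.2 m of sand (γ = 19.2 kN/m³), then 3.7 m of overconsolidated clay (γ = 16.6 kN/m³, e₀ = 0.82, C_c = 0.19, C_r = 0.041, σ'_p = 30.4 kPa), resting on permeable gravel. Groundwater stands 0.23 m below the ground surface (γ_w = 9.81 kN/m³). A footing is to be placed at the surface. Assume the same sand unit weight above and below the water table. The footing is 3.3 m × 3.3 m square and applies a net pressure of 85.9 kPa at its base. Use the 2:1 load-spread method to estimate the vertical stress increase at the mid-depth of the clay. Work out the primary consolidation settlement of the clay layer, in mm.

S_c ≈ 86.6 mm

Mid-depth of clay below the ground surface: z = 1.2 + 3.7/2 = 3.05 m.
Total vertical stress at mid-clay: σ_v = 19.2×1.2 + 16.6×1.85 = 53.75 kPa.
Pore pressure: u = 9.81×(3.05 − 0.23) = 27.664 kPa.
Initial effective stress: σ'_0 = σ_v − u = 53.75 − 27.664 = 26.086 kPa.
Stress increase at mid-clay by the 2:1 spreading method:
Δσ = qBL/((B+z)(L+z)) = 85.9×3.3×3.3/((3.3+3.05)(3.3+3.05)) = 23.199 kPa
Final effective stress: σ'_f = 26.086 + 23.199 = 49.285 kPa.
σ'_f = 49.285 > σ'_p = 30.4 kPa, so the stress path crosses the preconsolidation pressure — recompression up to σ'_p, then virgin compression beyond:
S_c = H/(1+e₀)·[C_r·log₁₀(σ'_p/σ'_0) + C_c·log₁₀(σ'_f/σ'_p)]
    = 3.7/1.82 × [0.041×log₁₀(30.4/26.086) + 0.19×log₁₀(49.285/30.4)]
    = 2.033 × [0.0027251 + 0.03987] = 0.0866 m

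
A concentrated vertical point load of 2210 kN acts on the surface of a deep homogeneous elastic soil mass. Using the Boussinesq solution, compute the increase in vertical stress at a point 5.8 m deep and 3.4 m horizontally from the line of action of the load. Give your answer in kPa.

Δσ_z ≈ 15 kPa

Boussinesq vertical stress below a point load on an elastic half-space:
Δσ_z = 3P/(2πz²) · [1 + (r/z)²]^(−5/2)
r/z = 3.4/5.8 = 0.58621; [1+(r/z)²]^(−5/2) = 0.47785.
Δσ_z = 3×2210/(2π×5.8²) × 0.47785 = 31.367 × 0.47785 = 14.99 kPa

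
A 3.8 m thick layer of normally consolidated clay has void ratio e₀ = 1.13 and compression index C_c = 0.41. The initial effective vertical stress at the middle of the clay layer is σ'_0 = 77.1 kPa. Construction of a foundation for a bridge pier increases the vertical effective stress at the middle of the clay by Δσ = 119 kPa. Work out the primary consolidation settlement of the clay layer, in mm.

Final effective stress: σ'_f = σ'_0 + Δσ = 77.1 + 119 = 196.1 kPa.
Normally consolidated clay, so the full stress increment lies on the virgin compression line:
S_c = C_c·H/(1+e₀)·log₁₀(σ'_f/σ'_0) = 0.41×3.8/(1+1.13)×log₁₀(196.1/77.1)
    = 0.73146 × 0.40542 = 0.2965 m

S_c ≈ 297 mm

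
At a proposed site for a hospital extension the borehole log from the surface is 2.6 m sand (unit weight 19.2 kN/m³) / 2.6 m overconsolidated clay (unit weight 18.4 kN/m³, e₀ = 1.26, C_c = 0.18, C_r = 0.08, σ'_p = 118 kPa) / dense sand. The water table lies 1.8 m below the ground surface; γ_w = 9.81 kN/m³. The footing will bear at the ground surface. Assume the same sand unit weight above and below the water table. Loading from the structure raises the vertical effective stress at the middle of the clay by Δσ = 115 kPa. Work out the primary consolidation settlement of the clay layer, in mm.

S_c ≈ 63.7 mm

Mid-depth of clay below the ground surface: z = 2.6 + 2.6/2 = 3.9 m.
Total vertical stress at mid-clay: σ_v = 19.2×2.6 + 18.4×1.3 = 73.84 kPa.
Pore pressure: u = 9.81×(3.9 − 1.8) = 20.601 kPa.
Initial effective stress: σ'_0 = σ_v − u = 73.84 − 20.601 = 53.239 kPa.
Final effective stress: σ'_f = 53.239 + 115 = 168.24 kPa.
σ'_f = 168.24 > σ'_p = 118 kPa, so the stress path crosses the preconsolidation pressure — recompression up to σ'_p, then virgin compression beyond:
S_c = H/(1+e₀)·[C_r·log₁₀(σ'_p/σ'_0) + C_c·log₁₀(σ'_f/σ'_p)]
    = 2.6/2.26 × [0.08×log₁₀(118/53.239) + 0.18×log₁₀(168.24/118)]
    = 1.1504 × [0.027652 + 0.027729] = 0.06371 m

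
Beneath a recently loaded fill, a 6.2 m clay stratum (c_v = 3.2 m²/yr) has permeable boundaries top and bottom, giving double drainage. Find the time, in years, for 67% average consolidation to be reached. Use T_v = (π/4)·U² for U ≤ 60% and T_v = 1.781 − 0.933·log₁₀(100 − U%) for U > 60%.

t ≈ 1.09 years

Drainage path length: H_d = H/2 = 3.1 m (double drainage).
U > 60%: T_v = 1.781 − 0.933·log₁₀(100 − 67) = 0.36423.
t = T_v·H_d²/c_v = 0.36423×3.1²/3.2 = 1.094 years.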